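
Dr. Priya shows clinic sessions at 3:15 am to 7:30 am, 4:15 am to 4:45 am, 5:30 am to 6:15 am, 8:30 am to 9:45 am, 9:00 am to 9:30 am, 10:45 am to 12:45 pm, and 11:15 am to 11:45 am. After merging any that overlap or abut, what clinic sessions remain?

3:15 am-7:30 am, 8:30 am-9:45 am, 10:45 am-12:45 pm

4:15 am-4:45 am overlaps/touches 3:15 am-7:30 am → extend to 3:15 am-7:30 am.
5:30 am-6:15 am overlaps/touches 3:15 am-7:30 am → extend to 3:15 am-7:30 am.
8:30 am-9:45 am is disjoint → start new block.
9:00 am-9:30 am overlaps/touches 8:30 am-9:45 am → extend to 8:30 am-9:45 am.
10:45 am-12:45 pm is disjoint → start new block.
11:15 am-11:45 am overlaps/touches 10:45 am-12:45 pm → extend to 10:45 am-12:45 pm.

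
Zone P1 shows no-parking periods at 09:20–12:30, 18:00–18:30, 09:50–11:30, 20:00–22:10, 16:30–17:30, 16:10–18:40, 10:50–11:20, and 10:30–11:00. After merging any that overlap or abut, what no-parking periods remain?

Sort by start: 09:20–12:30, 09:50–11:30, 10:30–11:00, 10:50–11:20, 16:10–18:40, 16:30–17:30, 18:00–18:30, 20:00–22:10.
09:50–11:30 overlaps/touches 09:20–12:30 → extend to 09:20–12:30.
10:30–11:00 overlaps/touches 09:20–12:30 → extend to 09:20–12:30.
10:50–11:20 overlaps/touches 09:20–12:30 → extend to 09:20–12:30.
16:10–18:40 is disjoint → start new block.
16:30–17:30 overlaps/touches 16:10–18:40 → extend to 16:10–18:40.
18:00–18:30 overlaps/touches 16:10–18:40 → extend to 16:10–18:40.
20:00–22:10 is disjoint → start new block.

09:20–12:30, 16:10–18:40, 20:00–22:10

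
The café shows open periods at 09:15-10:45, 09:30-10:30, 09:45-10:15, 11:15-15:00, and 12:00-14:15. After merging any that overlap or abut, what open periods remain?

09:15–10:45, 11:15–15:00

09:30–10:30 overlaps/touches 09:15–10:45 → extend to 09:15–10:45.
09:45–10:15 overlaps/touches 09:15–10:45 → extend to 09:15–10:45.
11:15–15:00 is disjoint → start new block.
12:00–14:15 overlaps/touches 11:15–15:00 → extend to 11:15–15:00.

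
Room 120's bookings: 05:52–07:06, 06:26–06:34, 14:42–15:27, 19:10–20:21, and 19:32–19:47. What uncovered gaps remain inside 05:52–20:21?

07:06-14:42, 15:27-19:10

After merging, the occupied span is 05:52-07:06, 14:42-15:27, 19:10-20:21.
Gaps within 05:52-20:21: 07:06-14:42, 15:27-19:10.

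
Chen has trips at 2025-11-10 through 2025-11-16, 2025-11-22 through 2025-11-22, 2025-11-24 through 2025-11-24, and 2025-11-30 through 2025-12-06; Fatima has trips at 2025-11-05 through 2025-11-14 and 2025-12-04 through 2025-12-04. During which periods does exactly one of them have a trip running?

Only in the first: 2025-11-15 through 2025-11-16, 2025-11-22 through 2025-11-22, 2025-11-24 through 2025-11-24, 2025-11-30 through 2025-12-03, 2025-12-05 through 2025-12-06.
Only in the second: 2025-11-05 through 2025-11-09.
Together these are the periods covered by exactly one.

2025-11-05 through 2025-11-09, 2025-11-15 through 2025-11-16, 2025-11-22 through 2025-11-22, 2025-11-24 through 2025-11-24, 2025-11-30 through 2025-12-03, 2025-12-05 through 2025-12-06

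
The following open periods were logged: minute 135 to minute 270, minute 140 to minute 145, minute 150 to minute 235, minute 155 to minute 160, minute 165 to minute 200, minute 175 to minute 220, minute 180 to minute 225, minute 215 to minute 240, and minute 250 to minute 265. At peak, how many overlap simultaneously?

5

At minute 180, 5 of the intervals are simultaneously active.
No point has more.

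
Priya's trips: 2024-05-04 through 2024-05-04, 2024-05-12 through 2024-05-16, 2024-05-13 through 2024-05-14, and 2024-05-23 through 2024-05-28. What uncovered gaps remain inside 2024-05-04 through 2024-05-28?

After merging, the occupied span is 2024-05-04 through 2024-05-04, 2024-05-12 through 2024-05-16, 2024-05-23 through 2024-05-28.
Uncovered inside 2024-05-04 through 2024-05-28: 2024-05-05 through 2024-05-11, 2024-05-17 through 2024-05-22.

2024-05-05 through 2024-05-11, 2024-05-17 through 2024-05-22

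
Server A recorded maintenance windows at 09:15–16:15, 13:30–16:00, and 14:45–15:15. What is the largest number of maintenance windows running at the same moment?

Sweep endpoints in order; track running count of active intervals.
Peak of 3 reached at 14:45.

3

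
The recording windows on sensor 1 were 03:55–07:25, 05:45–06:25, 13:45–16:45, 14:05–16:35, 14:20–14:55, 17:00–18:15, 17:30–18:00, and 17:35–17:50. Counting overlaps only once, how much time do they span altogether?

Merged: 03:55–07:25, 13:45–16:45, 17:00–18:15.
Lengths: 3 h 30 min + 3 h + 1 h 15 min = 7 h 45 min.

7 h 45 min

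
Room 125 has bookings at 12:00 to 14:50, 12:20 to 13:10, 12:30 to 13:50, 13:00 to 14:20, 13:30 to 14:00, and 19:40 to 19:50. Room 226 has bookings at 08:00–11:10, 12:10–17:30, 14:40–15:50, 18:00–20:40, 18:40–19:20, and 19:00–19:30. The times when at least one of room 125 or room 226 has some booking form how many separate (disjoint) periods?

3

First set merges to 12:00–14:50, 19:40–19:50.
Second set merges to 08:00–11:10, 12:10–17:30, 18:00–20:40.
A ∪ B = 08:00–11:10, 12:00–17:30, 18:00–20:40.
That is 3 disjoint pieces.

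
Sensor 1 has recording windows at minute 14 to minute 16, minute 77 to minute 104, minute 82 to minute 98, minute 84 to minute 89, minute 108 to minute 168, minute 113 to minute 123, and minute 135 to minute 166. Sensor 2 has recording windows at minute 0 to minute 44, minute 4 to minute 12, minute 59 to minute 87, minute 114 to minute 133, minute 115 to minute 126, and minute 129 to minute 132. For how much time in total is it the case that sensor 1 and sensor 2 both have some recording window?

31 minutes

Merge the first list: minute 14 to minute 16, minute 77 to minute 104, minute 108 to minute 168.
Merge the second list: minute 0 to minute 44, minute 59 to minute 87, minute 114 to minute 133.
A ∩ B = minute 14 to minute 16, minute 77 to minute 87, minute 114 to minute 133.
Total: 2 minutes + 10 minutes + 19 minutes = 31 minutes.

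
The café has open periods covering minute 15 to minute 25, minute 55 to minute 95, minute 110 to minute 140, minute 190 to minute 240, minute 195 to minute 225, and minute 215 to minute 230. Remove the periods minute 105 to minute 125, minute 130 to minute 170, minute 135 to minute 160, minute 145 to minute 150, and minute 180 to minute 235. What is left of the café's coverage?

minute 15 to minute 25, minute 55 to minute 95, minute 125 to minute 130, minute 235 to minute 240

A, merged: minute 15 to minute 25, minute 55 to minute 95, minute 110 to minute 140, minute 190 to minute 240.
B, merged: minute 105 to minute 125, minute 130 to minute 170, minute 180 to minute 235.
minute 15 to minute 25: no B overlap → unchanged.
minute 55 to minute 95: no B overlap → unchanged.
minute 110 to minute 140 minus B → minute 125 to minute 130.
minute 190 to minute 240 minus B → minute 235 to minute 240.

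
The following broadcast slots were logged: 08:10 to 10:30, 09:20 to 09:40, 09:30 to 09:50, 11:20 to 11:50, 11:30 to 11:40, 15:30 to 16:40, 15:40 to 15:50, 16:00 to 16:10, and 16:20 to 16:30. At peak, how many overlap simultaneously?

3

Sweep endpoints in order; track running count of active intervals.
Peak of 3 reached at 09:30.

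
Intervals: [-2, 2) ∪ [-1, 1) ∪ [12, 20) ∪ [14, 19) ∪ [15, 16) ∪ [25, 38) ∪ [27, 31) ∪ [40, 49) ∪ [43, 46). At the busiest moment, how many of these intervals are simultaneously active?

3

Sweep endpoints in order; track running count of active intervals.
Peak of 3 reached at 15.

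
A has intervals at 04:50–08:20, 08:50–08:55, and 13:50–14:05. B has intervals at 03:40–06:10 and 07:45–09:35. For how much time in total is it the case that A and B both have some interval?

A ∩ B = 04:50-06:10, 07:45-08:20, 08:50-08:55.
Total: 1 h 20 min + 35 min + 5 min = 2 h.

2 h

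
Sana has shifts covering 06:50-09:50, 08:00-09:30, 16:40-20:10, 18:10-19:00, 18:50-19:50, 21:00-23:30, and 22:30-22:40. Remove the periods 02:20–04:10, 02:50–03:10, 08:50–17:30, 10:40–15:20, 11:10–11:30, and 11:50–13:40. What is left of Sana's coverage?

First set merges to 06:50–09:50, 16:40–20:10, 21:00–23:30.
Second set merges to 02:20–04:10, 08:50–17:30.
06:50–09:50 with B removed leaves 06:50–08:50.
16:40–20:10 with B removed leaves 17:30–20:10.
21:00–23:30 is untouched.

06:50–08:50, 17:30–20:10, 21:00–23:30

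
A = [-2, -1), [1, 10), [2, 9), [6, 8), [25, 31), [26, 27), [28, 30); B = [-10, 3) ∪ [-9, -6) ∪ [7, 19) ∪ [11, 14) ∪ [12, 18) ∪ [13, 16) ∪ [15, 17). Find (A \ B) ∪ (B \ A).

Merge the first list: [-2, -1), [1, 10), [25, 31).
Merge the second list: [-10, 3), [7, 19).
A but not B: [3, 7), [25, 31).
B but not A: [-10, -2), [-1, 1), [10, 19).
Combining gives A △ B.

[-10, -2) ∪ [-1, 1) ∪ [3, 7) ∪ [10, 19) ∪ [25, 31)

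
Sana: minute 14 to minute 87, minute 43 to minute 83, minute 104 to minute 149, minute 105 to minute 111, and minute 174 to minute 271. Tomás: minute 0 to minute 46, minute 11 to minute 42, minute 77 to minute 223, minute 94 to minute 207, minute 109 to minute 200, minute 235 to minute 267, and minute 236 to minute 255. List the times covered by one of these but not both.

First set merges to minute 14 to minute 87, minute 104 to minute 149, minute 174 to minute 271.
Second set merges to minute 0 to minute 46, minute 77 to minute 223, minute 235 to minute 267.
A but not B: minute 46 to minute 77, minute 223 to minute 235, minute 267 to minute 271.
B but not A: minute 0 to minute 14, minute 87 to minute 104, minute 149 to minute 174.
Combining gives A △ B.

minute 0 to minute 14, minute 46 to minute 77, minute 87 to minute 104, minute 149 to minute 174, minute 223 to minute 235, minute 267 to minute 271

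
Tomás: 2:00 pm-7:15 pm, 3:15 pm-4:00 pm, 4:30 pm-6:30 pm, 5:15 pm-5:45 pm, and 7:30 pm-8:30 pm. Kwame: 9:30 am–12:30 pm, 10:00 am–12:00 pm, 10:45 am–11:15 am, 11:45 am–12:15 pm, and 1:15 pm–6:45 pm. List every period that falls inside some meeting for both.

A, merged: 2:00 pm–7:15 pm, 7:30 pm–8:30 pm.
B, merged: 9:30 am–12:30 pm, 1:15 pm–6:45 pm.
2:00 pm–7:15 pm ∩ B → 2:00 pm–6:45 pm.
7:30 pm–8:30 pm meets no B interval.

2:00 pm–6:45 pm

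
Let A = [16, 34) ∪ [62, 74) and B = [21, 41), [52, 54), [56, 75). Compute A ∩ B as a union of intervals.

[16, 34) meets the second set on [21, 34).
[62, 74) meets the second set on [62, 74).

[21, 34) ∪ [62, 74)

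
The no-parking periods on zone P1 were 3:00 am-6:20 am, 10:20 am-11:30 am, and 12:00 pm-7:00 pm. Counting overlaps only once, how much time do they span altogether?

Merged: 3:00 am–6:20 am, 10:20 am–11:30 am, 12:00 pm–7:00 pm.
Lengths: 3 h 20 min + 1 h 10 min + 7 h = 11 h 30 min.

11 h 30 min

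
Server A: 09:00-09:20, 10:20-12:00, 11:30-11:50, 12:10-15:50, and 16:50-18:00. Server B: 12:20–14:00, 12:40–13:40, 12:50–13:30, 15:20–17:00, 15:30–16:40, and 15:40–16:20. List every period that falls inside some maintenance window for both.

Merge the first list: 09:00–09:20, 10:20–12:00, 12:10–15:50, 16:50–18:00.
Merge the second list: 12:20–14:00, 15:20–17:00.
09:00–09:20: no overlap with the second set.
10:20–12:00: no overlap with the second set.
12:10–15:50 meets the second set on 12:20–14:00, 15:20–15:50.
16:50–18:00 meets the second set on 16:50–17:00.

12:20–14:00, 15:20–15:50, 16:50–17:00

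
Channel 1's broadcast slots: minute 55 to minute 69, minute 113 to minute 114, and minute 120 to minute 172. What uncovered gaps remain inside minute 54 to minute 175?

minute 54 to minute 55, minute 69 to minute 113, minute 114 to minute 120, minute 172 to minute 175

The merged coverage is minute 55 to minute 69, minute 113 to minute 114, minute 120 to minute 172.
Gaps within minute 54 to minute 175: minute 54 to minute 55, minute 69 to minute 113, minute 114 to minute 120, minute 172 to minute 175.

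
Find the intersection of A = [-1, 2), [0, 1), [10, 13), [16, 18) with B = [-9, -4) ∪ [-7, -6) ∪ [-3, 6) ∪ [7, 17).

Merge the first list: [-1, 2), [10, 13), [16, 18).
Merge the second list: [-9, -4), [-3, 6), [7, 17).
[-1, 2) ∩ B → [-1, 2).
[10, 13) ∩ B → [10, 13).
[16, 18) ∩ B → [16, 17).

[-1, 2) ∪ [10, 13) ∪ [16, 17)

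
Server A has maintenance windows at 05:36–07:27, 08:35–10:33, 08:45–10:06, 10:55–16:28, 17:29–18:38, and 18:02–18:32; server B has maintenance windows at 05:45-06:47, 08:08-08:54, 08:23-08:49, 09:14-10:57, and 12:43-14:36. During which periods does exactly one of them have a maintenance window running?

First set merges to 05:36–07:27, 08:35–10:33, 10:55–16:28, 17:29–18:38.
Second set merges to 05:45–06:47, 08:08–08:54, 09:14–10:57, 12:43–14:36.
A but not B: 05:36–05:45, 06:47–07:27, 08:54–09:14, 10:57–12:43, 14:36–16:28, 17:29–18:38.
B but not A: 08:08–08:35, 10:33–10:55.
Combining gives A △ B.

05:36–05:45, 06:47–07:27, 08:08–08:35, 08:54–09:14, 10:33–10:55, 10:57–12:43, 14:36–16:28, 17:29–18:38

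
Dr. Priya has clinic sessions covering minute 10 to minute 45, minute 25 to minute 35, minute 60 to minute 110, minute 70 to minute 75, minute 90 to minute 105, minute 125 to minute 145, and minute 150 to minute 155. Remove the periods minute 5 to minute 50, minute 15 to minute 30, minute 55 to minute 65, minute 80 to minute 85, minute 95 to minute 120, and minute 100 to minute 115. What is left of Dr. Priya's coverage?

minute 65 to minute 80, minute 85 to minute 95, minute 125 to minute 145, minute 150 to minute 155

Merge the first list: minute 10 to minute 45, minute 60 to minute 110, minute 125 to minute 145, minute 150 to minute 155.
Merge the second list: minute 5 to minute 50, minute 55 to minute 65, minute 80 to minute 85, minute 95 to minute 120.
minute 10 to minute 45: entirely removed.
minute 60 to minute 110 \ B = minute 65 to minute 80, minute 85 to minute 95.
minute 125 to minute 145: nothing removed.
minute 150 to minute 155: nothing removed.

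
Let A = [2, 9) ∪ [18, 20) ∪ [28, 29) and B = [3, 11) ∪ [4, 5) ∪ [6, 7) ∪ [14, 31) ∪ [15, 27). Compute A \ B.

[2, 3)

Merge the second list: [3, 11), [14, 31).
[2, 9) with B removed leaves [2, 3).
[18, 20) lies entirely inside B → drops out.
[28, 29) lies entirely inside B → drops out.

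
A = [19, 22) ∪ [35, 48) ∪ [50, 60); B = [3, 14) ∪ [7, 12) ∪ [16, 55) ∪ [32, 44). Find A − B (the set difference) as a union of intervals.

Merge the second list: [3, 14), [16, 55).
[19, 22) lies entirely inside B → drops out.
[35, 48) lies entirely inside B → drops out.
[50, 60) with B removed leaves [55, 60).

[55, 60)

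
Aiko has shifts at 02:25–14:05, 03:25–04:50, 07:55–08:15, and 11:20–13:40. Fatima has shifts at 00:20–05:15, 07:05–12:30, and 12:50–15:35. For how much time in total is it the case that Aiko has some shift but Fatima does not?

A, merged: 02:25-14:05.
A \ B = 05:15-07:05, 12:30-12:50.
Total: 1 h 50 min + 20 min = 2 h 10 min.

2 h 10 min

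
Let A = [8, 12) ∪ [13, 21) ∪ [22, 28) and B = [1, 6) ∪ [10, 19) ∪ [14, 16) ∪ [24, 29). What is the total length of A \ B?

6

Second set merges to [1, 6), [10, 19), [24, 29).
A \ B = [8, 10), [19, 21), [22, 24).
Total: 2 + 2 + 2 = 6.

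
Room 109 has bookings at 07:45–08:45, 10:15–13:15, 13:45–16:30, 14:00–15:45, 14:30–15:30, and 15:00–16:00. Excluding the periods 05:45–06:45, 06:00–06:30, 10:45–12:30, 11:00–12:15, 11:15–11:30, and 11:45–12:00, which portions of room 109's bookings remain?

A, merged: 07:45–08:45, 10:15–13:15, 13:45–16:30.
B, merged: 05:45–06:45, 10:45–12:30.
07:45–08:45 is untouched.
10:15–13:15 with B removed leaves 10:15–10:45, 12:30–13:15.
13:45–16:30 is untouched.

07:45–08:45, 10:15–10:45, 12:30–13:15, 13:45–16:30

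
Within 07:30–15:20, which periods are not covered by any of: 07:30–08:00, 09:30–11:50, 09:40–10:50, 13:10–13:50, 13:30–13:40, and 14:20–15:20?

Covered (merged): 07:30–08:00, 09:30–11:50, 13:10–13:50, 14:20–15:20.
Uncovered inside 07:30–15:20: 08:00–09:30, 11:50–13:10, 13:50–14:20.

08:00–09:30, 11:50–13:10, 13:50–14:20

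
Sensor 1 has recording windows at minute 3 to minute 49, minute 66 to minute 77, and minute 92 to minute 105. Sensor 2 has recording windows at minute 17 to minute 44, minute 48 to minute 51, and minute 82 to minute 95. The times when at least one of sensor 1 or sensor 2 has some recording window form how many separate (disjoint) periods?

3

A ∪ B = minute 3 to minute 51, minute 66 to minute 77, minute 82 to minute 105.
That is 3 disjoint pieces.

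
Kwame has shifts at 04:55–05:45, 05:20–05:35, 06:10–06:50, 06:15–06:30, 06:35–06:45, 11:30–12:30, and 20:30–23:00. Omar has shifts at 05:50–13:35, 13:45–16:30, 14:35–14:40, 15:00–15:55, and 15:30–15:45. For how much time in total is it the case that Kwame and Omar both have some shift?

First set merges to 04:55–05:45, 06:10–06:50, 11:30–12:30, 20:30–23:00.
Second set merges to 05:50–13:35, 13:45–16:30.
A ∩ B = 06:10–06:50, 11:30–12:30.
Total: 40 min + 1 h = 1 h 40 min.

1 h 40 min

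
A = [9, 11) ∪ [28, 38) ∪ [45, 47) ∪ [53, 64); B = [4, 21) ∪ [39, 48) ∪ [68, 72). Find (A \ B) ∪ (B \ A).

[4, 9) ∪ [11, 21) ∪ [28, 38) ∪ [39, 45) ∪ [47, 48) ∪ [53, 64) ∪ [68, 72)

A but not B: [28, 38), [53, 64).
B but not A: [4, 9), [11, 21), [39, 45), [47, 48), [68, 72).
Combining gives A △ B.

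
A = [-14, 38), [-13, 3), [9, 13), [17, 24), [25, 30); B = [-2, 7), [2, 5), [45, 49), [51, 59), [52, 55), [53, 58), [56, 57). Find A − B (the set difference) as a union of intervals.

[-14, -2) ∪ [7, 38)

A, merged: [-14, 38).
B, merged: [-2, 7), [45, 49), [51, 59).
[-14, 38) with B removed leaves [-14, -2), [7, 38).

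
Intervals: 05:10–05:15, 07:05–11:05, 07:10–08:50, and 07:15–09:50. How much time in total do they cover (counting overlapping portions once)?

Merged: 05:10–05:15, 07:05–11:05.
Lengths: 5 min + 4 h = 4 h 5 min.

4 h 5 min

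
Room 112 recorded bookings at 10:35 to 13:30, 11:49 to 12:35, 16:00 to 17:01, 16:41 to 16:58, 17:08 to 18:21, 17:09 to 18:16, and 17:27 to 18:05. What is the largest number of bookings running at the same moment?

Sweep endpoints in order; track running count of active intervals.
Peak of 3 reached at 17:27.

3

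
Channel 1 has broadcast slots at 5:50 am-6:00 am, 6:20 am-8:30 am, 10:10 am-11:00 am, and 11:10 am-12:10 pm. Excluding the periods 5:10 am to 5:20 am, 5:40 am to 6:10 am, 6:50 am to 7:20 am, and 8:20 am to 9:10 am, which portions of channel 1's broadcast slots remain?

5:50 am–6:00 am: entirely removed.
6:20 am–8:30 am \ B = 6:20 am–6:50 am, 7:20 am–8:20 am.
10:10 am–11:00 am: nothing removed.
11:10 am–12:10 pm: nothing removed.

6:20 am–6:50 am, 7:20 am–8:20 am, 10:10 am–11:00 am, 11:10 am–12:10 pm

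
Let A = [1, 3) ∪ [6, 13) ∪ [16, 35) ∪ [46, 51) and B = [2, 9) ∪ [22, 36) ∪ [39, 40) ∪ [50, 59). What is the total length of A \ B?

15

A \ B = [1, 2), [9, 13), [16, 22), [46, 50).
Total: 1 + 4 + 6 + 4 = 15.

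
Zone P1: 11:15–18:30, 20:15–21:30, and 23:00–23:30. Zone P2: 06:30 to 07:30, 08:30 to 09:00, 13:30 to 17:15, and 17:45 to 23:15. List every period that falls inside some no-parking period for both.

11:15–18:30 ∩ B → 13:30–17:15, 17:45–18:30.
20:15–21:30 ∩ B → 20:15–21:30.
23:00–23:30 ∩ B → 23:00–23:15.

13:30–17:15, 17:45–18:30, 20:15–21:30, 23:00–23:15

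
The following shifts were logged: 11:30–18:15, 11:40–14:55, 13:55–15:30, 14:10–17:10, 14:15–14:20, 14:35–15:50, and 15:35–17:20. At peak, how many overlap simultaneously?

Walk the sorted start/end points keeping a running depth.
The depth first hits 5 at 14:15.

5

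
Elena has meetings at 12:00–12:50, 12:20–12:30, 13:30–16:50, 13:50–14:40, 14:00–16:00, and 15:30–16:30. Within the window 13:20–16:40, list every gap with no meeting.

13:20-13:30

The merged coverage is 12:00-12:50, 13:30-16:50.
Gaps within 13:20-16:40: 13:20-13:30.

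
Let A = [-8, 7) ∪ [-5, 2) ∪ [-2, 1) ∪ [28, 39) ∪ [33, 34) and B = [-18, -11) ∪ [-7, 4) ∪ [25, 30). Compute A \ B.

Merge the first list: [-8, 7), [28, 39).
[-8, 7) with B removed leaves [-8, -7), [4, 7).
[28, 39) with B removed leaves [30, 39).

[-8, -7) ∪ [4, 7) ∪ [30, 39)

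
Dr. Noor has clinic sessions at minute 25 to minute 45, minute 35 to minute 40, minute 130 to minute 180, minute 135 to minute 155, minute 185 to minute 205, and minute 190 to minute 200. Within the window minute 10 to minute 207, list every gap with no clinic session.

minute 10 to minute 25, minute 45 to minute 130, minute 180 to minute 185, minute 205 to minute 207

Covered (merged): minute 25 to minute 45, minute 130 to minute 180, minute 185 to minute 205.
Uncovered inside minute 10 to minute 207: minute 10 to minute 25, minute 45 to minute 130, minute 180 to minute 185, minute 205 to minute 207.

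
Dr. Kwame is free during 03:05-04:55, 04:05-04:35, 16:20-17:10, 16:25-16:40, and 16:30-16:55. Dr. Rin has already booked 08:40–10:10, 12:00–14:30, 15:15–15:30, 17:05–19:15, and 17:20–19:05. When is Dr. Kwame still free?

Merge the first list: 03:05–04:55, 16:20–17:10.
Merge the second list: 08:40–10:10, 12:00–14:30, 15:15–15:30, 17:05–19:15.
03:05–04:55 is untouched.
16:20–17:10 with B removed leaves 16:20–17:05.

03:05–04:55, 16:20–17:05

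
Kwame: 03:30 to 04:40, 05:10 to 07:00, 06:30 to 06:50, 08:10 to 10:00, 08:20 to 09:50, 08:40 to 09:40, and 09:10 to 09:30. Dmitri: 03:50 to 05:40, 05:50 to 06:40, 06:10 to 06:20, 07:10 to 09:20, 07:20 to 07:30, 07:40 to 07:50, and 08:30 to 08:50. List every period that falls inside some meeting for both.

03:50–04:40, 05:10–05:40, 05:50–06:40, 08:10–09:20

A, merged: 03:30–04:40, 05:10–07:00, 08:10–10:00.
B, merged: 03:50–05:40, 05:50–06:40, 07:10–09:20.
03:30–04:40 overlaps B on 03:50–04:40.
05:10–07:00 overlaps B on 05:10–05:40, 05:50–06:40.
08:10–10:00 overlaps B on 08:10–09:20.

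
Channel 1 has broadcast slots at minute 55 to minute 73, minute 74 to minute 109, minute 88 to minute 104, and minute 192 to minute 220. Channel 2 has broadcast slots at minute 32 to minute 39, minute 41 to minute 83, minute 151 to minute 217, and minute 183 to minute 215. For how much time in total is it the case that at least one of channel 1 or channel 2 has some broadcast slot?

144 minutes

Merge the first list: minute 55 to minute 73, minute 74 to minute 109, minute 192 to minute 220.
Merge the second list: minute 32 to minute 39, minute 41 to minute 83, minute 151 to minute 217.
A ∪ B = minute 32 to minute 39, minute 41 to minute 109, minute 151 to minute 220.
Total: 7 minutes + 68 minutes + 69 minutes = 144 minutes.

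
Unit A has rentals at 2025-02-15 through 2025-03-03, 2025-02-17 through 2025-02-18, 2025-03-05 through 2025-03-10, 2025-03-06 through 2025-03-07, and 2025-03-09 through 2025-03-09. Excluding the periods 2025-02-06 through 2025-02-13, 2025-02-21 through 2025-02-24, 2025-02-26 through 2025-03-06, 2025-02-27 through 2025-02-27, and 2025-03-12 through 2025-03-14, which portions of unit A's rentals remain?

2025-02-15 through 2025-02-20, 2025-02-25 through 2025-02-25, 2025-03-07 through 2025-03-10

First set merges to 2025-02-15 through 2025-03-03, 2025-03-05 through 2025-03-10.
Second set merges to 2025-02-06 through 2025-02-13, 2025-02-21 through 2025-02-24, 2025-02-26 through 2025-03-06, 2025-03-12 through 2025-03-14.
2025-02-15 through 2025-03-03 \ B = 2025-02-15 through 2025-02-20, 2025-02-25 through 2025-02-25.
2025-03-05 through 2025-03-10 \ B = 2025-03-07 through 2025-03-10.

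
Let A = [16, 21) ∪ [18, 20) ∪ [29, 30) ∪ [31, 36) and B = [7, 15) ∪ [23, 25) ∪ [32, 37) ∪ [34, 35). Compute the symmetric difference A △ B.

Merge the first list: [16, 21), [29, 30), [31, 36).
Merge the second list: [7, 15), [23, 25), [32, 37).
A \ B = [16, 21), [29, 30), [31, 32).
B \ A = [7, 15), [23, 25), [36, 37).
Union of the two gives the symmetric difference.

[7, 15) ∪ [16, 21) ∪ [23, 25) ∪ [29, 30) ∪ [31, 32) ∪ [36, 37)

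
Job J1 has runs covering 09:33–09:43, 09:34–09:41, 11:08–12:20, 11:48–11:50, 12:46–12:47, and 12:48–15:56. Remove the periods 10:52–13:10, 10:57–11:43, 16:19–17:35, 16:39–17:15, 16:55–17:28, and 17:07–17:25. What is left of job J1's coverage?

09:33–09:43, 13:10–15:56

A, merged: 09:33–09:43, 11:08–12:20, 12:46–12:47, 12:48–15:56.
B, merged: 10:52–13:10, 16:19–17:35.
09:33–09:43 is untouched.
11:08–12:20 lies entirely inside B → drops out.
12:46–12:47 lies entirely inside B → drops out.
12:48–15:56 with B removed leaves 13:10–15:56.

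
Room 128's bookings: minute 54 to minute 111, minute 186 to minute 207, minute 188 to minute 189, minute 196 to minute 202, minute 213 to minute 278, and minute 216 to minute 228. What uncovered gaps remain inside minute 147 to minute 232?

The merged coverage is minute 54 to minute 111, minute 186 to minute 207, minute 213 to minute 278.
Uncovered inside minute 147 to minute 232: minute 147 to minute 186, minute 207 to minute 213.

minute 147 to minute 186, minute 207 to minute 213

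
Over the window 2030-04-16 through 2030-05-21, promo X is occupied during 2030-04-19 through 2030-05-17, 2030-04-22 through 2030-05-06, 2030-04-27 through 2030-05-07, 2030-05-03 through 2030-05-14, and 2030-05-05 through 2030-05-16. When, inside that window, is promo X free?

After merging, the occupied span is 2030-04-19 through 2030-05-17.
Complement within 2030-04-16 through 2030-05-21: 2030-04-16 through 2030-04-18, 2030-05-18 through 2030-05-21.

2030-04-16 through 2030-04-18, 2030-05-18 through 2030-05-21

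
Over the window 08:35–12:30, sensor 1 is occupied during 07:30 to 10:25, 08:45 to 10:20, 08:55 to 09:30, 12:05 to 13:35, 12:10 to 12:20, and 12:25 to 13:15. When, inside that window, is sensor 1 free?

The merged coverage is 07:30-10:25, 12:05-13:35.
Uncovered inside 08:35-12:30: 10:25-12:05.

10:25-12:05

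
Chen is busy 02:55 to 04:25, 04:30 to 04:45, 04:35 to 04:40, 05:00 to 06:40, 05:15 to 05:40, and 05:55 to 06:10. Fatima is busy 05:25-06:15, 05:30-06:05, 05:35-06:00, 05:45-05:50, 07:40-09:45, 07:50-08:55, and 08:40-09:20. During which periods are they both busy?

05:25-06:15

Merge the first list: 02:55-04:25, 04:30-04:45, 05:00-06:40.
Merge the second list: 05:25-06:15, 07:40-09:45.
02:55-04:25 meets no B interval.
04:30-04:45 meets no B interval.
05:00-06:40 ∩ B → 05:25-06:15.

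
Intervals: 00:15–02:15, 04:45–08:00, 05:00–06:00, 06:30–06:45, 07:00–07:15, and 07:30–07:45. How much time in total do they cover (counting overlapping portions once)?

5 h 15 min

Merged: 00:15-02:15, 04:45-08:00.
Lengths: 2 h + 3 h 15 min = 5 h 15 min.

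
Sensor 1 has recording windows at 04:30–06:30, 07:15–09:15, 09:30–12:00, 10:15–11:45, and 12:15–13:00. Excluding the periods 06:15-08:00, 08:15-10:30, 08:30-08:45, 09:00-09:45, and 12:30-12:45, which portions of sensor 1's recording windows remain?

04:30–06:15, 08:00–08:15, 10:30–12:00, 12:15–12:30, 12:45–13:00

First set merges to 04:30–06:30, 07:15–09:15, 09:30–12:00, 12:15–13:00.
Second set merges to 06:15–08:00, 08:15–10:30, 12:30–12:45.
04:30–06:30 \ B = 04:30–06:15.
07:15–09:15 \ B = 08:00–08:15.
09:30–12:00 \ B = 10:30–12:00.
12:15–13:00 \ B = 12:15–12:30, 12:45–13:00.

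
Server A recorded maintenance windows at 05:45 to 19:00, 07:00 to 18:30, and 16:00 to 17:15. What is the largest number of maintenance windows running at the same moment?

3

At 16:00, 3 of the intervals are simultaneously active.
No point has more.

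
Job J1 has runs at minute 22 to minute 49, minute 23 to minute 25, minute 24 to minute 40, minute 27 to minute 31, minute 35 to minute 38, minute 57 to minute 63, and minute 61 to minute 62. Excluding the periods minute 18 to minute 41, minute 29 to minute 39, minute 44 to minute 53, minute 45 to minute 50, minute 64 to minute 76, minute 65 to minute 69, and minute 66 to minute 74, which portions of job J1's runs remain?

minute 41 to minute 44, minute 57 to minute 63

A, merged: minute 22 to minute 49, minute 57 to minute 63.
B, merged: minute 18 to minute 41, minute 44 to minute 53, minute 64 to minute 76.
minute 22 to minute 49 \ B = minute 41 to minute 44.
minute 57 to minute 63: nothing removed.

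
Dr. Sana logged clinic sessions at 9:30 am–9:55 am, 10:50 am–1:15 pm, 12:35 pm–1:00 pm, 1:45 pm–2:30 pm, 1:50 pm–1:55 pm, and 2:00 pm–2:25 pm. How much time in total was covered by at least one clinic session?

Merged: 9:30 am–9:55 am, 10:50 am–1:15 pm, 1:45 pm–2:30 pm.
Lengths: 25 min + 2 h 25 min + 45 min = 3 h 35 min.

3 h 35 min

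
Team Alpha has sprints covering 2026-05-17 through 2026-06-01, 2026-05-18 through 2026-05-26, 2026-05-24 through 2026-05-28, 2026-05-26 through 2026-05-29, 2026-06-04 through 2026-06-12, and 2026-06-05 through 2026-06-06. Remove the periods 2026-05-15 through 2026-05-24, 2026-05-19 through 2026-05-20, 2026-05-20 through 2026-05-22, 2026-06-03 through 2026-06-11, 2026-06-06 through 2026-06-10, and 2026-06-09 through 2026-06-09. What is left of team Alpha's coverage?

A, merged: 2026-05-17 through 2026-06-01, 2026-06-04 through 2026-06-12.
B, merged: 2026-05-15 through 2026-05-24, 2026-06-03 through 2026-06-11.
2026-05-17 through 2026-06-01 minus B → 2026-05-25 through 2026-06-01.
2026-06-04 through 2026-06-12 minus B → 2026-06-12 through 2026-06-12.

2026-05-25 through 2026-06-01, 2026-06-12 through 2026-06-12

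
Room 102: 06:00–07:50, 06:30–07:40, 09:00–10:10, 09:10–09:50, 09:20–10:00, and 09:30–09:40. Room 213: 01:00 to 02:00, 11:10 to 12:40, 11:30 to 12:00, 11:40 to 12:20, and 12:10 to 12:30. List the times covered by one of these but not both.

A, merged: 06:00–07:50, 09:00–10:10.
B, merged: 01:00–02:00, 11:10–12:40.
Only in the first: 06:00–07:50, 09:00–10:10.
Only in the second: 01:00–02:00, 11:10–12:40.
Together these are the periods covered by exactly one.

01:00–02:00, 06:00–07:50, 09:00–10:10, 11:10–12:40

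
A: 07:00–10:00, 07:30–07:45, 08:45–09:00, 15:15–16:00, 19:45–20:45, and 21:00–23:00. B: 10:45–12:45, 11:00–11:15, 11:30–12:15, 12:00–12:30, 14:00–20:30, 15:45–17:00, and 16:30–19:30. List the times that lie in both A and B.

First set merges to 07:00–10:00, 15:15–16:00, 19:45–20:45, 21:00–23:00.
Second set merges to 10:45–12:45, 14:00–20:30.
07:00–10:00 falls entirely outside B.
15:15–16:00 overlaps B on 15:15–16:00.
19:45–20:45 overlaps B on 19:45–20:30.
21:00–23:00 falls entirely outside B.

15:15–16:00, 19:45–20:30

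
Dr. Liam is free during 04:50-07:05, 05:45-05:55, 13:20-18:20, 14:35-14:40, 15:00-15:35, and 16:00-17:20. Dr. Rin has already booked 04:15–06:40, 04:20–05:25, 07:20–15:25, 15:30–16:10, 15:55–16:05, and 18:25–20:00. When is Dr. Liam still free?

06:40–07:05, 15:25–15:30, 16:10–18:20

Merge the first list: 04:50–07:05, 13:20–18:20.
Merge the second list: 04:15–06:40, 07:20–15:25, 15:30–16:10, 18:25–20:00.
04:50–07:05 \ B = 06:40–07:05.
13:20–18:20 \ B = 15:25–15:30, 16:10–18:20.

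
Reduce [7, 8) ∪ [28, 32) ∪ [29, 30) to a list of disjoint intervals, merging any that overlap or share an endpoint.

[7, 8) ∪ [28, 32)

[28, 32) is disjoint → start new block.
[29, 30) overlaps/touches [28, 32) → extend to [28, 32).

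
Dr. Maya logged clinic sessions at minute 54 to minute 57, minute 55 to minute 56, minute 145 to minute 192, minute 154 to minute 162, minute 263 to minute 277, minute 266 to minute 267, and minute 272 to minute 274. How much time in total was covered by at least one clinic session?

Merged: minute 54 to minute 57, minute 145 to minute 192, minute 263 to minute 277.
Lengths: 3 minutes + 47 minutes + 14 minutes = 64 minutes.

64 minutes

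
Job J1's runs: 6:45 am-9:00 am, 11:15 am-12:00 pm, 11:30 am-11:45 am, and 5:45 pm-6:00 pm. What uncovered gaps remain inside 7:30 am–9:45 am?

After merging, the occupied span is 6:45 am-9:00 am, 11:15 am-12:00 pm, 5:45 pm-6:00 pm.
Gaps within 7:30 am-9:45 am: 9:00 am-9:45 am.

9:00 am-9:45 am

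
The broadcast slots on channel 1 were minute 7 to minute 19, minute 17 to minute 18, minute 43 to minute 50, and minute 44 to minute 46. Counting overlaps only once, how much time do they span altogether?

19 minutes

Merged: minute 7 to minute 19, minute 43 to minute 50.
Lengths: 12 minutes + 7 minutes = 19 minutes.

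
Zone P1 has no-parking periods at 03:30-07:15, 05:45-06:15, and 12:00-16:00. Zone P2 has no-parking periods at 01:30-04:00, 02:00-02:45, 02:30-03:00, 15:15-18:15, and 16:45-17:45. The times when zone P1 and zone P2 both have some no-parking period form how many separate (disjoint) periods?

2

First set merges to 03:30-07:15, 12:00-16:00.
Second set merges to 01:30-04:00, 15:15-18:15.
A ∩ B = 03:30-04:00, 15:15-16:00.
That is 2 disjoint pieces.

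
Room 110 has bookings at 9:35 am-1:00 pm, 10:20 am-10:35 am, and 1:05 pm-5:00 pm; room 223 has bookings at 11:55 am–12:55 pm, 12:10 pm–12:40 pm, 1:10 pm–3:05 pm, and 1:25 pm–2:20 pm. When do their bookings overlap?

First set merges to 9:35 am-1:00 pm, 1:05 pm-5:00 pm.
Second set merges to 11:55 am-12:55 pm, 1:10 pm-3:05 pm.
9:35 am-1:00 pm meets the second set on 11:55 am-12:55 pm.
1:05 pm-5:00 pm meets the second set on 1:10 pm-3:05 pm.

11:55 am-12:55 pm, 1:10 pm-3:05 pm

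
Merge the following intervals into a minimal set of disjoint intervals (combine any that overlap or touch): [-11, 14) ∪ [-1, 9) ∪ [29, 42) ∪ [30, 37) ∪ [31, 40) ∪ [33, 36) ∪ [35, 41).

[-11, 14) ∪ [29, 42)

[-1, 9) overlaps/touches [-11, 14) → extend to [-11, 14).
[29, 42) is disjoint → start new block.
[30, 37) overlaps/touches [29, 42) → extend to [29, 42).
[31, 40) overlaps/touches [29, 42) → extend to [29, 42).
[33, 36) overlaps/touches [29, 42) → extend to [29, 42).
[35, 41) overlaps/touches [29, 42) → extend to [29, 42).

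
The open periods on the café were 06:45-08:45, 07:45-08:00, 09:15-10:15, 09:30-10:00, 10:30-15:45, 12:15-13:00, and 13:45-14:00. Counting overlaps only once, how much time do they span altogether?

8 h 15 min

Merged: 06:45-08:45, 09:15-10:15, 10:30-15:45.
Lengths: 2 h + 1 h + 5 h 15 min = 8 h 15 min.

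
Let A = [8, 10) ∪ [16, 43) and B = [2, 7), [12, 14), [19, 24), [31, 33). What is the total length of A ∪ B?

A ∪ B = [2, 7), [8, 10), [12, 14), [16, 43).
Total: 5 + 2 + 2 + 27 = 36.

36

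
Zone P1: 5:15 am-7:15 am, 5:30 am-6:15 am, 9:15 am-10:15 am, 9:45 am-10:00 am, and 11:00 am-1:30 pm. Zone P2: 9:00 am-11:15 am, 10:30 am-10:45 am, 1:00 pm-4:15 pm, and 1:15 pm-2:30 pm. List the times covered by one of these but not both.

5:15 am–7:15 am, 9:00 am–9:15 am, 10:15 am–11:00 am, 11:15 am–1:00 pm, 1:30 pm–4:15 pm

A, merged: 5:15 am–7:15 am, 9:15 am–10:15 am, 11:00 am–1:30 pm.
B, merged: 9:00 am–11:15 am, 1:00 pm–4:15 pm.
Only in the first: 5:15 am–7:15 am, 11:15 am–1:00 pm.
Only in the second: 9:00 am–9:15 am, 10:15 am–11:00 am, 1:30 pm–4:15 pm.
Together these are the periods covered by exactly one.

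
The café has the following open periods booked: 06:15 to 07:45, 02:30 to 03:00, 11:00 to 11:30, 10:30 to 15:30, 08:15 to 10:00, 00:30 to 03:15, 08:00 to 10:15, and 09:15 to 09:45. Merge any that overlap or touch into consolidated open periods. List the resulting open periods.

00:30-03:15, 06:15-07:45, 08:00-10:15, 10:30-15:30

Sort by start: 00:30-03:15, 02:30-03:00, 06:15-07:45, 08:00-10:15, 08:15-10:00, 09:15-09:45, 10:30-15:30, 11:00-11:30.
02:30-03:00 overlaps/touches 00:30-03:15 → extend to 00:30-03:15.
06:15-07:45 is disjoint → start new block.
08:00-10:15 is disjoint → start new block.
08:15-10:00 overlaps/touches 08:00-10:15 → extend to 08:00-10:15.
09:15-09:45 overlaps/touches 08:00-10:15 → extend to 08:00-10:15.
10:30-15:30 is disjoint → start new block.
11:00-11:30 overlaps/touches 10:30-15:30 → extend to 10:30-15:30.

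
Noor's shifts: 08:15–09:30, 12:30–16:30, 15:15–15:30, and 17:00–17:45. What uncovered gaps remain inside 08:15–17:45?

Covered (merged): 08:15–09:30, 12:30–16:30, 17:00–17:45.
Uncovered inside 08:15–17:45: 09:30–12:30, 16:30–17:00.

09:30–12:30, 16:30–17:00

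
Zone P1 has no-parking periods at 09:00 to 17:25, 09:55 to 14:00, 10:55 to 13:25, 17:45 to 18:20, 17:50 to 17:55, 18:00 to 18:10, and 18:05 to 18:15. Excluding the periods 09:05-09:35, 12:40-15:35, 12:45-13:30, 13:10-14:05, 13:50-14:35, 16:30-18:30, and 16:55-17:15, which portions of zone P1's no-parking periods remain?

A, merged: 09:00–17:25, 17:45–18:20.
B, merged: 09:05–09:35, 12:40–15:35, 16:30–18:30.
09:00–17:25 with B removed leaves 09:00–09:05, 09:35–12:40, 15:35–16:30.
17:45–18:20 lies entirely inside B → drops out.

09:00–09:05, 09:35–12:40, 15:35–16:30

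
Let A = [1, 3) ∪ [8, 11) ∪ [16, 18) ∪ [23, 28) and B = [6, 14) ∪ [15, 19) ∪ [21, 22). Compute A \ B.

[1, 3): no B overlap → unchanged.
[8, 11): fully covered by B → removed.
[16, 18): fully covered by B → removed.
[23, 28): no B overlap → unchanged.

[1, 3) ∪ [23, 28)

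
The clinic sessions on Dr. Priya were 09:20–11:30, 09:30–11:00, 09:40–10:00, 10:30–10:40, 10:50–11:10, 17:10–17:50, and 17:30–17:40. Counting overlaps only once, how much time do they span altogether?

2 h 50 min

Merged: 09:20–11:30, 17:10–17:50.
Lengths: 2 h 10 min + 40 min = 2 h 50 min.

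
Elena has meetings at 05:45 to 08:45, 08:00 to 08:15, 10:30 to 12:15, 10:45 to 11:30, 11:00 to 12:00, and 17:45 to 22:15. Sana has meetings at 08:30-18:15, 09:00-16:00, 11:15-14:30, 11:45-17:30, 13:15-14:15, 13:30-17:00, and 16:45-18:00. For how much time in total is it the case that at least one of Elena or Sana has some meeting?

16 h 30 min

A, merged: 05:45–08:45, 10:30–12:15, 17:45–22:15.
B, merged: 08:30–18:15.
A ∪ B = 05:45–22:15.
Total: 16 h 30 min.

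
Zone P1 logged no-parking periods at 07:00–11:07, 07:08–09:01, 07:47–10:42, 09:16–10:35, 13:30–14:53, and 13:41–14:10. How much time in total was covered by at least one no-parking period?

Merged: 07:00–11:07, 13:30–14:53.
Lengths: 4 h 7 min + 1 h 23 min = 5 h 30 min.

5 h 30 min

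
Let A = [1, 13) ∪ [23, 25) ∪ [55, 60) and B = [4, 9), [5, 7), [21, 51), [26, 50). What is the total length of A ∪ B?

47

Second set merges to [4, 9), [21, 51).
A ∪ B = [1, 13), [21, 51), [55, 60).
Total: 12 + 30 + 5 = 47.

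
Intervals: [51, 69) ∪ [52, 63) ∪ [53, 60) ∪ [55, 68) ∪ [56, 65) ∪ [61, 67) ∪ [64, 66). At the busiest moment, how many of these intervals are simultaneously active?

Sweep endpoints in order; track running count of active intervals.
Peak of 5 reached at 56.

5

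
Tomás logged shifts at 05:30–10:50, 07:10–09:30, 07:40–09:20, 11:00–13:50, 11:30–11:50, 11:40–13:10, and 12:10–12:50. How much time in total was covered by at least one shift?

Merged: 05:30–10:50, 11:00–13:50.
Lengths: 5 h 20 min + 2 h 50 min = 8 h 10 min.

8 h 10 min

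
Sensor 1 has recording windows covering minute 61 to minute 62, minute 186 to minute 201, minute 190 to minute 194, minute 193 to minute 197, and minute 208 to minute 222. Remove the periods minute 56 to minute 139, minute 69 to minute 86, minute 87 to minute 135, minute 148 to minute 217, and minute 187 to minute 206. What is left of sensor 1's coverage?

minute 217 to minute 222

Merge the first list: minute 61 to minute 62, minute 186 to minute 201, minute 208 to minute 222.
Merge the second list: minute 56 to minute 139, minute 148 to minute 217.
minute 61 to minute 62: entirely removed.
minute 186 to minute 201: entirely removed.
minute 208 to minute 222 \ B = minute 217 to minute 222.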